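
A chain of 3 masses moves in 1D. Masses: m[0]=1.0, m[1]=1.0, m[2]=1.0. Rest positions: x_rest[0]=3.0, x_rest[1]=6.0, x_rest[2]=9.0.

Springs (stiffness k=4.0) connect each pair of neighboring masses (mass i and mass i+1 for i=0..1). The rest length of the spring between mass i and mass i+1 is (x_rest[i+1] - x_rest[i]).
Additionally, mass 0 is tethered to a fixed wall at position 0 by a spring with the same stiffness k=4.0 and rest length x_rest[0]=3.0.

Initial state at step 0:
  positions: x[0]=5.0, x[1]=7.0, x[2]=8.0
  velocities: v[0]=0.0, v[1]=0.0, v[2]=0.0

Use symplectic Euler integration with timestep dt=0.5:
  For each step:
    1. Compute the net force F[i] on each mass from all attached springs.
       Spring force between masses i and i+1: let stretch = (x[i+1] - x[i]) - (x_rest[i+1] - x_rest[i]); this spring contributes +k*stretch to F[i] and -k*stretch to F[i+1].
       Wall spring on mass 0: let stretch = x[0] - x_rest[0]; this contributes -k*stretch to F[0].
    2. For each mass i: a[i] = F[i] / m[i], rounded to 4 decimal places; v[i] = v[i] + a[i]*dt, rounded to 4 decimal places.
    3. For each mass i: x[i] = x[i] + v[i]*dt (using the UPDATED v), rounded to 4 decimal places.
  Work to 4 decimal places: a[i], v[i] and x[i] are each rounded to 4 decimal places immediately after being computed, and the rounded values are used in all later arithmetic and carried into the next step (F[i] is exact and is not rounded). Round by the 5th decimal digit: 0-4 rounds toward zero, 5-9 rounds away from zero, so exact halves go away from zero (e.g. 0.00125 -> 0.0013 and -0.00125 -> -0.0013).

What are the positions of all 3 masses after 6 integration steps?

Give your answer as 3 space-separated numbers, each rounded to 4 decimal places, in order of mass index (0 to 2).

Step 0: x=[5.0000 7.0000 8.0000] v=[0.0000 0.0000 0.0000]
Step 1: x=[2.0000 6.0000 10.0000] v=[-6.0000 -2.0000 4.0000]
Step 2: x=[1.0000 5.0000 11.0000] v=[-2.0000 -2.0000 2.0000]
Step 3: x=[3.0000 6.0000 9.0000] v=[4.0000 2.0000 -4.0000]
Step 4: x=[5.0000 7.0000 7.0000] v=[4.0000 2.0000 -4.0000]
Step 5: x=[4.0000 6.0000 8.0000] v=[-2.0000 -2.0000 2.0000]
Step 6: x=[1.0000 5.0000 10.0000] v=[-6.0000 -2.0000 4.0000]

Answer: 1.0000 5.0000 10.0000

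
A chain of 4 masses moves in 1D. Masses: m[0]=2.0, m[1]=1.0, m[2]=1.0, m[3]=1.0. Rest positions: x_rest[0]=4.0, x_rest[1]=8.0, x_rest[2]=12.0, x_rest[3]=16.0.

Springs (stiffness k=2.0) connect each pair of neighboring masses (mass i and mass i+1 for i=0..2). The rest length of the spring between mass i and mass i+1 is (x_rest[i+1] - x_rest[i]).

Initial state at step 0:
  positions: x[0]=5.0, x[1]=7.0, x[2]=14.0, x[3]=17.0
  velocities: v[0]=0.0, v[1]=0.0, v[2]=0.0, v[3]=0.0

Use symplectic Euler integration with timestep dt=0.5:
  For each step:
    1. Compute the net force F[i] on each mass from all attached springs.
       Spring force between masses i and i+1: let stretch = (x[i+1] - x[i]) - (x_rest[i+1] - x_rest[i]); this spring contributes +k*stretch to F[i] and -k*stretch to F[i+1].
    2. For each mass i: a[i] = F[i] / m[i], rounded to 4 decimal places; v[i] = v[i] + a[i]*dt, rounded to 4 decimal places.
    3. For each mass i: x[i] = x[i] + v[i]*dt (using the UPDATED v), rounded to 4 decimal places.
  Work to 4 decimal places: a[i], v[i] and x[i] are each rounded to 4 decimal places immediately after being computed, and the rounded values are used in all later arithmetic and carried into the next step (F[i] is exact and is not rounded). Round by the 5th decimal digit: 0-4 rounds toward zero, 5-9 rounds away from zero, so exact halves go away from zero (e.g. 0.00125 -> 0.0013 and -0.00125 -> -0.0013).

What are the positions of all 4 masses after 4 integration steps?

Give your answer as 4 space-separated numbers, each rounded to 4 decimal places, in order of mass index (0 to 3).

Step 0: x=[5.0000 7.0000 14.0000 17.0000] v=[0.0000 0.0000 0.0000 0.0000]
Step 1: x=[4.5000 9.5000 12.0000 17.5000] v=[-1.0000 5.0000 -4.0000 1.0000]
Step 2: x=[4.2500 10.7500 11.5000 17.2500] v=[-0.5000 2.5000 -1.0000 -0.5000]
Step 3: x=[4.6250 9.1250 13.5000 16.1250] v=[0.7500 -3.2500 4.0000 -2.2500]
Step 4: x=[5.1250 7.4375 14.6250 15.6875] v=[1.0000 -3.3750 2.2500 -0.8750]

Answer: 5.1250 7.4375 14.6250 15.6875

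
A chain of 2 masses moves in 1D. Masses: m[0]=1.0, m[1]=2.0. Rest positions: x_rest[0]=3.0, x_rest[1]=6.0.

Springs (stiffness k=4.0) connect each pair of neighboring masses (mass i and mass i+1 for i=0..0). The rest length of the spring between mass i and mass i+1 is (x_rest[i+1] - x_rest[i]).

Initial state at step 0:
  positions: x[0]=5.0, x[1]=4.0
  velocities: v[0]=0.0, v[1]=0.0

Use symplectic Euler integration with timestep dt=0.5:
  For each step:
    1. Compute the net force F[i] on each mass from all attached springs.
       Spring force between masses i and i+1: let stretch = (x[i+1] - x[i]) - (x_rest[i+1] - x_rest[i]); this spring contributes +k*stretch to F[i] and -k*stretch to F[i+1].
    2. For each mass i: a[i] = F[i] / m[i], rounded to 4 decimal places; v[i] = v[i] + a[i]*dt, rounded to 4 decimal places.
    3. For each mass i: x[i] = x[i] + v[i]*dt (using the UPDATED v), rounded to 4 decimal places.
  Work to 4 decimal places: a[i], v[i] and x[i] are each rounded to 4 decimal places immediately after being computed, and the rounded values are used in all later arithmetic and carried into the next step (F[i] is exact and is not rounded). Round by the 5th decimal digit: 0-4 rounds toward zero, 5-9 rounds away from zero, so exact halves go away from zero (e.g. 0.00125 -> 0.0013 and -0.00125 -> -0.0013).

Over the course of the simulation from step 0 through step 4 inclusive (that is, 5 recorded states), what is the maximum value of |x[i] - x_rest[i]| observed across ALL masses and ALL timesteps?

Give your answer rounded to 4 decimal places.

Answer: 4.0000

Derivation:
Step 0: x=[5.0000 4.0000] v=[0.0000 0.0000]
Step 1: x=[1.0000 6.0000] v=[-8.0000 4.0000]
Step 2: x=[-1.0000 7.0000] v=[-4.0000 2.0000]
Step 3: x=[2.0000 5.5000] v=[6.0000 -3.0000]
Step 4: x=[5.5000 3.7500] v=[7.0000 -3.5000]
Max displacement = 4.0000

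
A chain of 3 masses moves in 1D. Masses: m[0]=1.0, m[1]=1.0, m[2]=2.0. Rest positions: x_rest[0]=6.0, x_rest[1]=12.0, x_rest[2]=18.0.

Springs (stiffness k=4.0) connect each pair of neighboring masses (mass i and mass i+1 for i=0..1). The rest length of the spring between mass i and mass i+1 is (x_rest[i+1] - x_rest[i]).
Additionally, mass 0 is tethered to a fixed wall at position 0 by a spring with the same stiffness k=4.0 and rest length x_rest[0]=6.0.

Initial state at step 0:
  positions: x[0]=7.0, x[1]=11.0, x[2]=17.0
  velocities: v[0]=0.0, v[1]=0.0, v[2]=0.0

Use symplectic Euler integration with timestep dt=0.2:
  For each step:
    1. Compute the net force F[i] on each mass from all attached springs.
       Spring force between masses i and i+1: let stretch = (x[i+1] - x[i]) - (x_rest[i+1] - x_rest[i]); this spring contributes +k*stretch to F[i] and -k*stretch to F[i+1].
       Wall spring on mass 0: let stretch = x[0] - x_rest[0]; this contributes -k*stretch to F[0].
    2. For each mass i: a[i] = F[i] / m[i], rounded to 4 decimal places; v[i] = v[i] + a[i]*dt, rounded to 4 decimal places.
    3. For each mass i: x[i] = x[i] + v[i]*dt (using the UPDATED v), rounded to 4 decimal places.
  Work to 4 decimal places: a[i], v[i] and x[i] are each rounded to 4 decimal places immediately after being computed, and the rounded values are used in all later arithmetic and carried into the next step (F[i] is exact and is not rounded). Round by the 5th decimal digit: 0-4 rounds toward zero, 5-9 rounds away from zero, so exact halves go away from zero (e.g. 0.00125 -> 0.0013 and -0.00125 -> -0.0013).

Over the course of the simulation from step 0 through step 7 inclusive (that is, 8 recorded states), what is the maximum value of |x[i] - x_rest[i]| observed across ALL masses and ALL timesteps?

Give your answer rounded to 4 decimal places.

Answer: 1.3422

Derivation:
Step 0: x=[7.0000 11.0000 17.0000] v=[0.0000 0.0000 0.0000]
Step 1: x=[6.5200 11.3200 17.0000] v=[-2.4000 1.6000 0.0000]
Step 2: x=[5.7648 11.7808 17.0256] v=[-3.7760 2.3040 0.1280]
Step 3: x=[5.0498 12.1182 17.1116] v=[-3.5750 1.6870 0.4301]
Step 4: x=[4.6578 12.1236 17.2781] v=[-1.9601 0.0270 0.8327]
Step 5: x=[4.7151 11.7592 17.5123] v=[0.2863 -1.8220 1.1709]
Step 6: x=[5.1450 11.1882 17.7662] v=[2.1495 -2.8548 1.2697]
Step 7: x=[5.7186 10.7028 17.9739] v=[2.8681 -2.4270 1.0385]
Max displacement = 1.3422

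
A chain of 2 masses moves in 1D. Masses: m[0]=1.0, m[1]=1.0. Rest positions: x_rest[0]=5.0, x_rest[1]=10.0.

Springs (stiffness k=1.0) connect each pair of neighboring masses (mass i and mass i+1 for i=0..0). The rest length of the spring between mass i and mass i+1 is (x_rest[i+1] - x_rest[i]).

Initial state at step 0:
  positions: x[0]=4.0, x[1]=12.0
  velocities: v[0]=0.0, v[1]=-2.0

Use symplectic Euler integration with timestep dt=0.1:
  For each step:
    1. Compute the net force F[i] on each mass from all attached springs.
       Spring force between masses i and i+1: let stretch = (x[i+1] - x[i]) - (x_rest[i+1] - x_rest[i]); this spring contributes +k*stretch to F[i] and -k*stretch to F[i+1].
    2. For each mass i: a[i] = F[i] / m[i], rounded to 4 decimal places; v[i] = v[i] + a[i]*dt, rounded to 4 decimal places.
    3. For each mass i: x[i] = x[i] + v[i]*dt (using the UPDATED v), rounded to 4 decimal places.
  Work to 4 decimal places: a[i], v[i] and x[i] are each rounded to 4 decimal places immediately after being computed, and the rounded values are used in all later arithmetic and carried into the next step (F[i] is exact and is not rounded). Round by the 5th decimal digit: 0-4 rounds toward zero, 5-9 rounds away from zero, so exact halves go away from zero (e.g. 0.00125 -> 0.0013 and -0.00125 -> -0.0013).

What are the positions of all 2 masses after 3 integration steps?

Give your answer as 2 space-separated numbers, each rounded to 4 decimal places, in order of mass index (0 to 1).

Step 0: x=[4.0000 12.0000] v=[0.0000 -2.0000]
Step 1: x=[4.0300 11.7700] v=[0.3000 -2.3000]
Step 2: x=[4.0874 11.5126] v=[0.5740 -2.5740]
Step 3: x=[4.1691 11.2310] v=[0.8165 -2.8165]

Answer: 4.1691 11.2310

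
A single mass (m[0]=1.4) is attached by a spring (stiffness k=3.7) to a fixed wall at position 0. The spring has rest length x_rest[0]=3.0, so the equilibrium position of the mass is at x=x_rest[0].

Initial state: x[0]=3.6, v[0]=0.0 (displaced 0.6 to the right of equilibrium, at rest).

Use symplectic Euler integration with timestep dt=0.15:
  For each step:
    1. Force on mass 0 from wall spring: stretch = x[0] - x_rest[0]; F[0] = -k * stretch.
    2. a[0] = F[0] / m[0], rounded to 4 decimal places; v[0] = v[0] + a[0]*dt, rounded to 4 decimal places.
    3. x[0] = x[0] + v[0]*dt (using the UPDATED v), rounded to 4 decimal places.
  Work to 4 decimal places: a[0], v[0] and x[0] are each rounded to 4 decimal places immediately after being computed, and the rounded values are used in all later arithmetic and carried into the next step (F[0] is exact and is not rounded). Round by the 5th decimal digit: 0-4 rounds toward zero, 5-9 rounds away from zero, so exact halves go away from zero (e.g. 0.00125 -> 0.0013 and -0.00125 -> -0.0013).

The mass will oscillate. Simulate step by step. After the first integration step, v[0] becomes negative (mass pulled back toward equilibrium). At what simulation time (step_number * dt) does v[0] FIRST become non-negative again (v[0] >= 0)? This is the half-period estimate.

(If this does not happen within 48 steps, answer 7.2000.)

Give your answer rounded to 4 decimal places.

Step 0: x=[3.6000] v=[0.0000]
Step 1: x=[3.5643] v=[-0.2379]
Step 2: x=[3.4951] v=[-0.4616]
Step 3: x=[3.3964] v=[-0.6579]
Step 4: x=[3.2742] v=[-0.8150]
Step 5: x=[3.1356] v=[-0.9237]
Step 6: x=[2.9890] v=[-0.9775]
Step 7: x=[2.8430] v=[-0.9731]
Step 8: x=[2.7064] v=[-0.9109]
Step 9: x=[2.5872] v=[-0.7945]
Step 10: x=[2.4926] v=[-0.6309]
Step 11: x=[2.4281] v=[-0.4298]
Step 12: x=[2.3976] v=[-0.2031]
Step 13: x=[2.4030] v=[0.0357]
First v>=0 after going negative at step 13, time=1.9500

Answer: 1.9500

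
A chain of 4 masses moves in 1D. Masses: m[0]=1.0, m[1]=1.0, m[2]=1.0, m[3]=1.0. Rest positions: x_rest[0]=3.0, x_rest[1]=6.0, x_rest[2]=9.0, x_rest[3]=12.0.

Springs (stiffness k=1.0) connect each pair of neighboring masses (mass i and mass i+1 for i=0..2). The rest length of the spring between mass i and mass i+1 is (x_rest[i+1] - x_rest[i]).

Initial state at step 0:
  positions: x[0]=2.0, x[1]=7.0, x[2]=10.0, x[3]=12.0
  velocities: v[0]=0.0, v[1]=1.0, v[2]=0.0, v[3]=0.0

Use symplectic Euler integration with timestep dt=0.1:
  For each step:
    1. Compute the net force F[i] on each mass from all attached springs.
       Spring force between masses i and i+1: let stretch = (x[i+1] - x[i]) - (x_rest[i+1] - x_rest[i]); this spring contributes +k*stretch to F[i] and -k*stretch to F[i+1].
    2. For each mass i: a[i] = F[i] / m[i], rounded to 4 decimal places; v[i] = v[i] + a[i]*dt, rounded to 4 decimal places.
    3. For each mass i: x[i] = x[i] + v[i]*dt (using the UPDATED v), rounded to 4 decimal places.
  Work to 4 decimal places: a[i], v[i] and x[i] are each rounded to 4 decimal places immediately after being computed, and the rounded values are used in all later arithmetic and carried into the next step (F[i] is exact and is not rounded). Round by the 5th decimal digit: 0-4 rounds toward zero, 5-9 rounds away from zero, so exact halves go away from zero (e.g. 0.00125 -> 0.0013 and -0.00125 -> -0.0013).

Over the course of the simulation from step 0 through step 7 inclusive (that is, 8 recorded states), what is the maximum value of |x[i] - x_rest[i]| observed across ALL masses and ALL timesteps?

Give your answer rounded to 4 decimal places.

Answer: 1.1878

Derivation:
Step 0: x=[2.0000 7.0000 10.0000 12.0000] v=[0.0000 1.0000 0.0000 0.0000]
Step 1: x=[2.0200 7.0800 9.9900 12.0100] v=[0.2000 0.8000 -0.1000 0.1000]
Step 2: x=[2.0606 7.1385 9.9711 12.0298] v=[0.4060 0.5850 -0.1890 0.1980]
Step 3: x=[2.1220 7.1746 9.9445 12.0590] v=[0.6138 0.3605 -0.2664 0.2921]
Step 4: x=[2.2039 7.1878 9.9113 12.0971] v=[0.8191 0.1322 -0.3319 0.3807]
Step 5: x=[2.3057 7.1784 9.8727 12.1433] v=[1.0175 -0.0938 -0.3857 0.4621]
Step 6: x=[2.4262 7.1472 9.8299 12.1968] v=[1.2048 -0.3116 -0.4281 0.5350]
Step 7: x=[2.5639 7.0957 9.7839 12.2566] v=[1.3769 -0.5154 -0.4597 0.5983]
Max displacement = 1.1878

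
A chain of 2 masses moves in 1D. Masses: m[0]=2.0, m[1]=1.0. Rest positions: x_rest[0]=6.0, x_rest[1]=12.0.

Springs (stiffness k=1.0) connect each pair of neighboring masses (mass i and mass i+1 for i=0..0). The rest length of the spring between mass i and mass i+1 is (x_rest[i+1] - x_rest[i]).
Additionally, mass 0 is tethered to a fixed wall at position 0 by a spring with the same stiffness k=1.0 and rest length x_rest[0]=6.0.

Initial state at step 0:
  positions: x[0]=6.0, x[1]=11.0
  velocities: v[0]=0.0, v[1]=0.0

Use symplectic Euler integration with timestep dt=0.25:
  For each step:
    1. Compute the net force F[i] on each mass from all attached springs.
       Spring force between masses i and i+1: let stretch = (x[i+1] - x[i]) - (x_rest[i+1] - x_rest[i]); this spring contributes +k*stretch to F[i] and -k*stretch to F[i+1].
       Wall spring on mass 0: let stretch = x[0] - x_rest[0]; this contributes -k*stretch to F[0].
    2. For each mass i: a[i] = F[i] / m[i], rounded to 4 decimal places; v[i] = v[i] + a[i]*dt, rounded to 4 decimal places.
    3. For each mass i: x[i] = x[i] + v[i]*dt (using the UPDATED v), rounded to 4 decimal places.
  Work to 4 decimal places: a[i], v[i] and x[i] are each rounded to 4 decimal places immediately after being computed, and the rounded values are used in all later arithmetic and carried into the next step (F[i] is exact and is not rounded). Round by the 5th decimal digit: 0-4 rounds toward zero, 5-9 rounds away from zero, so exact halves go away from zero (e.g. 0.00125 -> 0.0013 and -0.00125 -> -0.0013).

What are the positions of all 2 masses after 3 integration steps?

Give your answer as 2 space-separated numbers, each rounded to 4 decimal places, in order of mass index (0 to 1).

Step 0: x=[6.0000 11.0000] v=[0.0000 0.0000]
Step 1: x=[5.9688 11.0625] v=[-0.1250 0.2500]
Step 2: x=[5.9102 11.1817] v=[-0.2344 0.4766]
Step 3: x=[5.8316 11.3464] v=[-0.3143 0.6587]

Answer: 5.8316 11.3464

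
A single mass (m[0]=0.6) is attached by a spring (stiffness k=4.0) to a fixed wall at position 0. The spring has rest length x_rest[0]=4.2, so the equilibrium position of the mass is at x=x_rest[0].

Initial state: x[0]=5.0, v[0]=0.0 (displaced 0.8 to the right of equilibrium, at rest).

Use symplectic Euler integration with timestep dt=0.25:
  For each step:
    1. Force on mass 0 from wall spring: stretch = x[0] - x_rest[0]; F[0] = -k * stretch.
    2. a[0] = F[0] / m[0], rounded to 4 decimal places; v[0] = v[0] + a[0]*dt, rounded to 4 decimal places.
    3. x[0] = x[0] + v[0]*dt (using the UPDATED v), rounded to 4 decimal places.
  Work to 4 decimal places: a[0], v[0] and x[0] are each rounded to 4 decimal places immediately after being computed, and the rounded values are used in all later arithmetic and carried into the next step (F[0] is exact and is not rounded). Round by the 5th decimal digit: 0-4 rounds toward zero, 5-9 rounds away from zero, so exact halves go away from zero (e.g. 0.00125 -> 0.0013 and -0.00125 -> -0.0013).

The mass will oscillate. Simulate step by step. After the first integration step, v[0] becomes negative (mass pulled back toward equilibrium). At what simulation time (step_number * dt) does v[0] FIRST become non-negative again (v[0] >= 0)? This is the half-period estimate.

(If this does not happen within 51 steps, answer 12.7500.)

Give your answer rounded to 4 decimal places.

Answer: 1.2500

Derivation:
Step 0: x=[5.0000] v=[0.0000]
Step 1: x=[4.6667] v=[-1.3333]
Step 2: x=[4.1389] v=[-2.1111]
Step 3: x=[3.6366] v=[-2.0093]
Step 4: x=[3.3690] v=[-1.0703]
Step 5: x=[3.4477] v=[0.3147]
First v>=0 after going negative at step 5, time=1.2500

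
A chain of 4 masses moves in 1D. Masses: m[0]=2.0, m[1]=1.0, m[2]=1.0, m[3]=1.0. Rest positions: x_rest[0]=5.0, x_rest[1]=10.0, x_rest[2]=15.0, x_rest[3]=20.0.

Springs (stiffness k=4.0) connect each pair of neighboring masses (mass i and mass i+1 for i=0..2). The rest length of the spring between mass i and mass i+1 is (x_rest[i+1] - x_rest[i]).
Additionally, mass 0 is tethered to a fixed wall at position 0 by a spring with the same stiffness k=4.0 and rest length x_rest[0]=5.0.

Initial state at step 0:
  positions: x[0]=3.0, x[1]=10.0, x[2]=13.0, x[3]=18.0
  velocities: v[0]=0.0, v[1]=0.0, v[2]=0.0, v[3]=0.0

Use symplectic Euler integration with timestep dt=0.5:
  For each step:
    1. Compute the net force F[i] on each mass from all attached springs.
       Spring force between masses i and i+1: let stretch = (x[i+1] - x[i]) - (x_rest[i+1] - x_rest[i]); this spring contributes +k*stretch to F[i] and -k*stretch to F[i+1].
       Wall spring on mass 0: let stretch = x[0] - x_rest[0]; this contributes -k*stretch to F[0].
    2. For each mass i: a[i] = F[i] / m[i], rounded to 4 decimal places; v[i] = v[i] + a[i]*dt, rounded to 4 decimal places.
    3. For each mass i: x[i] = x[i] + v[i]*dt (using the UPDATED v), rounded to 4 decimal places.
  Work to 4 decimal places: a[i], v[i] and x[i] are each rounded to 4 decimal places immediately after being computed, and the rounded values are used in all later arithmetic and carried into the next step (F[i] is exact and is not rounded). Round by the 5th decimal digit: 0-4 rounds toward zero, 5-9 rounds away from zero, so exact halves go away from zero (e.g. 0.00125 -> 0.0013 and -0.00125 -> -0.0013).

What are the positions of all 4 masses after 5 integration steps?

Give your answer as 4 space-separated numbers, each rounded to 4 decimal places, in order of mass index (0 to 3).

Step 0: x=[3.0000 10.0000 13.0000 18.0000] v=[0.0000 0.0000 0.0000 0.0000]
Step 1: x=[5.0000 6.0000 15.0000 18.0000] v=[4.0000 -8.0000 4.0000 0.0000]
Step 2: x=[5.0000 10.0000 11.0000 20.0000] v=[0.0000 8.0000 -8.0000 4.0000]
Step 3: x=[5.0000 10.0000 15.0000 18.0000] v=[0.0000 0.0000 8.0000 -4.0000]
Step 4: x=[5.0000 10.0000 17.0000 18.0000] v=[0.0000 0.0000 4.0000 0.0000]
Step 5: x=[5.0000 12.0000 13.0000 22.0000] v=[0.0000 4.0000 -8.0000 8.0000]

Answer: 5.0000 12.0000 13.0000 22.0000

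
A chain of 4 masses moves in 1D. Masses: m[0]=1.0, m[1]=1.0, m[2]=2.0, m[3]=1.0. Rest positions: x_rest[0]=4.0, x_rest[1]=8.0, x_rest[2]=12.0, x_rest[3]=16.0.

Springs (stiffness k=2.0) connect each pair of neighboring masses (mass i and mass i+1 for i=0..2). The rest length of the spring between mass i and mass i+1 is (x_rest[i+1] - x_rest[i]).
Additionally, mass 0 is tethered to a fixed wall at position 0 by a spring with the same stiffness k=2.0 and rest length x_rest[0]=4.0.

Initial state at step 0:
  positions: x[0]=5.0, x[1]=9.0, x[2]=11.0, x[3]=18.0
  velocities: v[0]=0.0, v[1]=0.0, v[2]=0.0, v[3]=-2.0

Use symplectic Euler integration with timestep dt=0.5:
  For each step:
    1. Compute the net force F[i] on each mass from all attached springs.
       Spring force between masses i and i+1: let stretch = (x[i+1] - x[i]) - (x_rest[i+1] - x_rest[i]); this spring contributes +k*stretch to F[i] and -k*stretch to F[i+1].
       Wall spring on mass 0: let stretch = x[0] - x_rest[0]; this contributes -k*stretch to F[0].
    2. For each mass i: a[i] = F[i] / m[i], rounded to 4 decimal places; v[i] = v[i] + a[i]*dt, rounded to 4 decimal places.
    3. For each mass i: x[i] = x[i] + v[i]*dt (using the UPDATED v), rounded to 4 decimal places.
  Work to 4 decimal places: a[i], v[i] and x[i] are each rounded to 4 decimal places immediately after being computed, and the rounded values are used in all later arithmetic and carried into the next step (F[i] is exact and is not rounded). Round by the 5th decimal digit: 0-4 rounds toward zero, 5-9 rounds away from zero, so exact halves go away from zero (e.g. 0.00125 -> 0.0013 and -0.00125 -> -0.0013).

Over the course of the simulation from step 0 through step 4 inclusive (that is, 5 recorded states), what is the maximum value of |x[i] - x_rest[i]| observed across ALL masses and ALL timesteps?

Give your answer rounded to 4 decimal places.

Step 0: x=[5.0000 9.0000 11.0000 18.0000] v=[0.0000 0.0000 0.0000 -2.0000]
Step 1: x=[4.5000 8.0000 12.2500 15.5000] v=[-1.0000 -2.0000 2.5000 -5.0000]
Step 2: x=[3.5000 7.3750 13.2500 13.3750] v=[-2.0000 -1.2500 2.0000 -4.2500]
Step 3: x=[2.6875 7.7500 12.8125 13.1875] v=[-1.6250 0.7500 -0.8750 -0.3750]
Step 4: x=[3.0625 8.1250 11.2031 14.8125] v=[0.7500 0.7500 -3.2188 3.2500]
Max displacement = 2.8125

Answer: 2.8125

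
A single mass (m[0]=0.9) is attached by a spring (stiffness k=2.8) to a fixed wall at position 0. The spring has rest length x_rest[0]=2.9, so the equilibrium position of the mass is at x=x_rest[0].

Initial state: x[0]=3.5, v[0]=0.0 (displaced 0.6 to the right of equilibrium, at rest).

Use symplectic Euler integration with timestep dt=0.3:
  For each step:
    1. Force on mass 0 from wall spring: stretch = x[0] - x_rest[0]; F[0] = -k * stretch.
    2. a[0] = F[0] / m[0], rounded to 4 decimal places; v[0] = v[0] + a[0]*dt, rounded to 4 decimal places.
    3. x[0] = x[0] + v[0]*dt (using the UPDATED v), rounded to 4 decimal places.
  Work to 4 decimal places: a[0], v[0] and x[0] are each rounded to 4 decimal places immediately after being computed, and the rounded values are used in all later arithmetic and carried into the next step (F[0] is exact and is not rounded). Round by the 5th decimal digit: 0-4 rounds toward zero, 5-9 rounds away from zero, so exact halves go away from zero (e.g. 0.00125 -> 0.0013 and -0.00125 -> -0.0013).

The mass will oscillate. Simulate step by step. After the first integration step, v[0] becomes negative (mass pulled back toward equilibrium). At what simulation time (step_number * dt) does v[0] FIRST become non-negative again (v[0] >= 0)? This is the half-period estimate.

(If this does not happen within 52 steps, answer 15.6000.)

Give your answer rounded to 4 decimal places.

Answer: 1.8000

Derivation:
Step 0: x=[3.5000] v=[0.0000]
Step 1: x=[3.3320] v=[-0.5600]
Step 2: x=[3.0430] v=[-0.9632]
Step 3: x=[2.7140] v=[-1.0967]
Step 4: x=[2.4371] v=[-0.9231]
Step 5: x=[2.2898] v=[-0.4911]
Step 6: x=[2.3133] v=[0.0784]
First v>=0 after going negative at step 6, time=1.8000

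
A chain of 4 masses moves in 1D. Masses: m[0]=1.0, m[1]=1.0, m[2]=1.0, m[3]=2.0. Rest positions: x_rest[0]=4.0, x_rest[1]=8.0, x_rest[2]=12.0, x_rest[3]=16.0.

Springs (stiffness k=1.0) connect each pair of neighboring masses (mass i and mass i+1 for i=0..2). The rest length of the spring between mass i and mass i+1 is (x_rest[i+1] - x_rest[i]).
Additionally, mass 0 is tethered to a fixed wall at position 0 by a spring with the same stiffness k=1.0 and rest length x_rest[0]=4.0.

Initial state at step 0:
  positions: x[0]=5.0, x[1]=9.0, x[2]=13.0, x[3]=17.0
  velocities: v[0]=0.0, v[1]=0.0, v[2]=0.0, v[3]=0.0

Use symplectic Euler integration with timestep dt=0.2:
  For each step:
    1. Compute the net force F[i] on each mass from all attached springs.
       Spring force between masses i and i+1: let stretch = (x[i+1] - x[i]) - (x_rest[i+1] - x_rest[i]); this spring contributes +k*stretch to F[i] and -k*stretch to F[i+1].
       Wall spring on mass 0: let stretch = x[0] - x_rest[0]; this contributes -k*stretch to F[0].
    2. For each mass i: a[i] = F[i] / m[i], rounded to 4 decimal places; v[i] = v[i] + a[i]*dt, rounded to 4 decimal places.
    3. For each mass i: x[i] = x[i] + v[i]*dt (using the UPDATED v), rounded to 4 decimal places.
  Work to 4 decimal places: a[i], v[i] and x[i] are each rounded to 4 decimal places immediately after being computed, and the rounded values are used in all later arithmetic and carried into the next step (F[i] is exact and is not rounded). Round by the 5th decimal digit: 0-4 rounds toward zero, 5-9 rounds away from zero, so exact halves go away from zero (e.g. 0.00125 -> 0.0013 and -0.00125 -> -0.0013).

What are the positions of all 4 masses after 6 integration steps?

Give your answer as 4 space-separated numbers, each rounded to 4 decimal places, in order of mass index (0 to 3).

Answer: 4.3587 8.9080 12.9953 16.9999

Derivation:
Step 0: x=[5.0000 9.0000 13.0000 17.0000] v=[0.0000 0.0000 0.0000 0.0000]
Step 1: x=[4.9600 9.0000 13.0000 17.0000] v=[-0.2000 0.0000 0.0000 0.0000]
Step 2: x=[4.8832 8.9984 13.0000 17.0000] v=[-0.3840 -0.0080 0.0000 0.0000]
Step 3: x=[4.7757 8.9923 12.9999 17.0000] v=[-0.5376 -0.0307 -0.0003 0.0000]
Step 4: x=[4.6458 8.9778 12.9995 17.0000] v=[-0.6494 -0.0725 -0.0018 0.0000]
Step 5: x=[4.5034 8.9509 12.9983 17.0000] v=[-0.7122 -0.1346 -0.0060 -0.0001]
Step 6: x=[4.3587 8.9080 12.9953 16.9999] v=[-0.7234 -0.2146 -0.0151 -0.0003]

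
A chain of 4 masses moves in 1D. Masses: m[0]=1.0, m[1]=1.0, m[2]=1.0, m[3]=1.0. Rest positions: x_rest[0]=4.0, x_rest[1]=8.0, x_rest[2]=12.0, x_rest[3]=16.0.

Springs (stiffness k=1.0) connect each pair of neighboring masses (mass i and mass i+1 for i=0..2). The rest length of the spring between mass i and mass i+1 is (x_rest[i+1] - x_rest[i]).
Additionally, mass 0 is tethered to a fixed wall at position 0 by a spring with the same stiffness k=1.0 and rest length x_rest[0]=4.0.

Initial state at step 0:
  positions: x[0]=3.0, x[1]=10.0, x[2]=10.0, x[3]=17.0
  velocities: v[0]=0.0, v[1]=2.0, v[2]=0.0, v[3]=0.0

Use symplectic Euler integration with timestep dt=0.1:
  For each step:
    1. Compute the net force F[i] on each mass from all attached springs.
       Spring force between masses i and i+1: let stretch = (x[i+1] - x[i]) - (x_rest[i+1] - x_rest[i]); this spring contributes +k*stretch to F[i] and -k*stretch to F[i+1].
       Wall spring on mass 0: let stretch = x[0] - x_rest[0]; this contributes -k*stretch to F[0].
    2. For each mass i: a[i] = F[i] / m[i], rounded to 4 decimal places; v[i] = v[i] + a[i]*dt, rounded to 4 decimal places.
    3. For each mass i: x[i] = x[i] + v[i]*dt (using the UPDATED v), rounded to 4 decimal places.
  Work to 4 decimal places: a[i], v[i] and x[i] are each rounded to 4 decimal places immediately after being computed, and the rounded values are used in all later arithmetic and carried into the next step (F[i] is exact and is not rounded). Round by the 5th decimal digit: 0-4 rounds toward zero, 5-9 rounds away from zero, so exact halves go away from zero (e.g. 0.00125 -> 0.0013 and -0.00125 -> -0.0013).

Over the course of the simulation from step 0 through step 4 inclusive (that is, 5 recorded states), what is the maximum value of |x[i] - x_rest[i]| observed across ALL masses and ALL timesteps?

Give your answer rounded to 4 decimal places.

Step 0: x=[3.0000 10.0000 10.0000 17.0000] v=[0.0000 2.0000 0.0000 0.0000]
Step 1: x=[3.0400 10.1300 10.0700 16.9700] v=[0.4000 1.3000 0.7000 -0.3000]
Step 2: x=[3.1205 10.1885 10.2096 16.9110] v=[0.8050 0.5850 1.3960 -0.5900]
Step 3: x=[3.2405 10.1765 10.4160 16.8250] v=[1.1998 -0.1197 2.0640 -0.8601]
Step 4: x=[3.3974 10.0976 10.6841 16.7149] v=[1.5694 -0.7894 2.6810 -1.1010]
Max displacement = 2.1885

Answer: 2.1885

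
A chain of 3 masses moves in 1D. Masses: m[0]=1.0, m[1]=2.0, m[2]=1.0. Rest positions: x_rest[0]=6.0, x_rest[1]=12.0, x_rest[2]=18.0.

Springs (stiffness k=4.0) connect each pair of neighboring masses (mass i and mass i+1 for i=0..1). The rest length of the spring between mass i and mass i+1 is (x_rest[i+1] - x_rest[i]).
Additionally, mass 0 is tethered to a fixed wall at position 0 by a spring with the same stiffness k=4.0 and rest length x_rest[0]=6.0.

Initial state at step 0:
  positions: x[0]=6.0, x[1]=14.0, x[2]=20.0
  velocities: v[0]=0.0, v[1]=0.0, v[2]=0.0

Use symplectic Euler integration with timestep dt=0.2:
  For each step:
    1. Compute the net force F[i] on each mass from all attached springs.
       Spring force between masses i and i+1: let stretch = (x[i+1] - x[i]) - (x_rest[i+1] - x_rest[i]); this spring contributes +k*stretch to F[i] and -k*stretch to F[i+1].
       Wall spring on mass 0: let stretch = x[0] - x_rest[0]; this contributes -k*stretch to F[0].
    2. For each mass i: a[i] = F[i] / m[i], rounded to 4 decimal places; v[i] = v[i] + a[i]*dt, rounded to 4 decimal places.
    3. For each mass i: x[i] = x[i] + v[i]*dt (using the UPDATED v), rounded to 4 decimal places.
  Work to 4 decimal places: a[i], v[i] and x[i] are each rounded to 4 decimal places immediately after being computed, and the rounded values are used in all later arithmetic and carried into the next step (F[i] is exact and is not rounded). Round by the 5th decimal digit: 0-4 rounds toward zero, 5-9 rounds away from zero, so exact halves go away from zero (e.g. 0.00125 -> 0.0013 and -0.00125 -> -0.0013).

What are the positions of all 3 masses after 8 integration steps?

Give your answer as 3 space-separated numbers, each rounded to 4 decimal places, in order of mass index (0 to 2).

Answer: 5.8086 12.7650 18.2469

Derivation:
Step 0: x=[6.0000 14.0000 20.0000] v=[0.0000 0.0000 0.0000]
Step 1: x=[6.3200 13.8400 20.0000] v=[1.6000 -0.8000 0.0000]
Step 2: x=[6.8320 13.5712 19.9744] v=[2.5600 -1.3440 -0.1280]
Step 3: x=[7.3292 13.2755 19.8843] v=[2.4858 -1.4784 -0.4506]
Step 4: x=[7.6051 13.0328 19.6968] v=[1.3795 -1.2134 -0.9376]
Step 5: x=[7.5326 12.8890 19.4030] v=[-0.3624 -0.7189 -1.4688]
Step 6: x=[7.1119 12.8378 19.0270] v=[-2.1034 -0.2559 -1.8800]
Step 7: x=[6.4695 12.8237 18.6207] v=[-3.2122 -0.0706 -2.0314]
Step 8: x=[5.8086 12.7650 18.2469] v=[-3.3044 -0.2935 -1.8690]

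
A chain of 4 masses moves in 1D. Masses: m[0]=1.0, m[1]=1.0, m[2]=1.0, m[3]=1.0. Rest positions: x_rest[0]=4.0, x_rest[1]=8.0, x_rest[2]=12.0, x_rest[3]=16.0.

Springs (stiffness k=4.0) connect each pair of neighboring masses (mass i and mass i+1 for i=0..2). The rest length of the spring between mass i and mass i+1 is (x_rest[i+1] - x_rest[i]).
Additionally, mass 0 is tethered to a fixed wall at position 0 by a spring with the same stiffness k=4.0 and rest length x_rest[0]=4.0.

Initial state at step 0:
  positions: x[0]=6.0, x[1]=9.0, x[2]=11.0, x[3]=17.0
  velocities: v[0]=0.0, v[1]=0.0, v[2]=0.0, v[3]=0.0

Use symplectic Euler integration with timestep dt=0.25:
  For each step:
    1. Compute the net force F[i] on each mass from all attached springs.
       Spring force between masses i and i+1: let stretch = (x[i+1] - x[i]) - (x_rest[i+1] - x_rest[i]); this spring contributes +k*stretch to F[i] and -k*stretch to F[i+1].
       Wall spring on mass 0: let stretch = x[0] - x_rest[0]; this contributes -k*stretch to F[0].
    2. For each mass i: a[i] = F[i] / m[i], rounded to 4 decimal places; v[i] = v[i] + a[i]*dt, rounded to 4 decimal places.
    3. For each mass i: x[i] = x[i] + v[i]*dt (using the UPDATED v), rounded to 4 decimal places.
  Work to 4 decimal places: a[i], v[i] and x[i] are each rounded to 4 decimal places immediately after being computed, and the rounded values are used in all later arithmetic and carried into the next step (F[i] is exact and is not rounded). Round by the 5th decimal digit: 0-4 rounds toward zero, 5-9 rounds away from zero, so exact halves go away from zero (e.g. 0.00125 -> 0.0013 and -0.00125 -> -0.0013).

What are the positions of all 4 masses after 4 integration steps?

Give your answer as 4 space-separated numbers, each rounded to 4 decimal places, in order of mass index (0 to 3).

Step 0: x=[6.0000 9.0000 11.0000 17.0000] v=[0.0000 0.0000 0.0000 0.0000]
Step 1: x=[5.2500 8.7500 12.0000 16.5000] v=[-3.0000 -1.0000 4.0000 -2.0000]
Step 2: x=[4.0625 8.4375 13.3125 15.8750] v=[-4.7500 -1.2500 5.2500 -2.5000]
Step 3: x=[2.9531 8.2500 14.0469 15.6094] v=[-4.4375 -0.7500 2.9375 -1.0625]
Step 4: x=[2.4297 8.1875 13.7227 15.9532] v=[-2.0937 -0.2500 -1.2969 1.3750]

Answer: 2.4297 8.1875 13.7227 15.9532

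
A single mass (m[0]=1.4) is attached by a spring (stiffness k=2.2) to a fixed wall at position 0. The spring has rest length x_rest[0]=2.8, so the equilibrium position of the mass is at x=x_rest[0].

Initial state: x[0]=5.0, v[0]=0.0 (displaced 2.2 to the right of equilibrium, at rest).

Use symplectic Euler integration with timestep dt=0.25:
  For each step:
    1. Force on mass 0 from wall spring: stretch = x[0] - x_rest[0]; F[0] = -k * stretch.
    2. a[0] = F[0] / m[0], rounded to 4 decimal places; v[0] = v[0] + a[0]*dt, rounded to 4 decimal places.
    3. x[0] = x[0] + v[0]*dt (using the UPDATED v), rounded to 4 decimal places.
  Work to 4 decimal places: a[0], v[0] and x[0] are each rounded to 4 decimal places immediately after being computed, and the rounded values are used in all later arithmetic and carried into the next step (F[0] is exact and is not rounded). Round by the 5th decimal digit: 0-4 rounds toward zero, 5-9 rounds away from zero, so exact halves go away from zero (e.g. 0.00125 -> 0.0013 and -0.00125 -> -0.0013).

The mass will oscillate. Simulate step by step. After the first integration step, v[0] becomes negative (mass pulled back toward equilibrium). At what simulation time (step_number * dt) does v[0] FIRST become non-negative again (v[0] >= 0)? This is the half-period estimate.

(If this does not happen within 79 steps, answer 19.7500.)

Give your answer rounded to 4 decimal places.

Step 0: x=[5.0000] v=[0.0000]
Step 1: x=[4.7839] v=[-0.8643]
Step 2: x=[4.3730] v=[-1.6437]
Step 3: x=[3.8076] v=[-2.2617]
Step 4: x=[3.1432] v=[-2.6576]
Step 5: x=[2.4451] v=[-2.7924]
Step 6: x=[1.7819] v=[-2.6530]
Step 7: x=[1.2187] v=[-2.2530]
Step 8: x=[0.8108] v=[-1.6318]
Step 9: x=[0.5982] v=[-0.8503]
Step 10: x=[0.6019] v=[0.0147]
First v>=0 after going negative at step 10, time=2.5000

Answer: 2.5000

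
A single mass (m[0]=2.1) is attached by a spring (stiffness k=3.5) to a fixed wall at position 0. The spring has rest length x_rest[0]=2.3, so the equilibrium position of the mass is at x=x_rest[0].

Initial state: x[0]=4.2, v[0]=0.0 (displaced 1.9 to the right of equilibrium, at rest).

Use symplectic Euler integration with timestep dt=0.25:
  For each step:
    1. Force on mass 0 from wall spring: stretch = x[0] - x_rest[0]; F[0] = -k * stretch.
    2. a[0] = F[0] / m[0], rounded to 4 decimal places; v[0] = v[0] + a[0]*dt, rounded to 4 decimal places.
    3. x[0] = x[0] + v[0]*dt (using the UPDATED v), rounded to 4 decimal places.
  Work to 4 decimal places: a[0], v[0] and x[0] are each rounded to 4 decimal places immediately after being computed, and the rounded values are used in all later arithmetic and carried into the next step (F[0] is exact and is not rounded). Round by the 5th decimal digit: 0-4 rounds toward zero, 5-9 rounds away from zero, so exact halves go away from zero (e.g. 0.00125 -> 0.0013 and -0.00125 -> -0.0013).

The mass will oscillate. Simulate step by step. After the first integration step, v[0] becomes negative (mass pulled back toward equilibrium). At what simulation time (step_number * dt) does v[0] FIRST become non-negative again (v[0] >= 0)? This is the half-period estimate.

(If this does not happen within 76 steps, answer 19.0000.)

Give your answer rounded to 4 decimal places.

Answer: 2.5000

Derivation:
Step 0: x=[4.2000] v=[0.0000]
Step 1: x=[4.0021] v=[-0.7917]
Step 2: x=[3.6269] v=[-1.5009]
Step 3: x=[3.1135] v=[-2.0538]
Step 4: x=[2.5153] v=[-2.3928]
Step 5: x=[1.8947] v=[-2.4825]
Step 6: x=[1.3163] v=[-2.3136]
Step 7: x=[0.8404] v=[-1.9037]
Step 8: x=[0.5165] v=[-1.2955]
Step 9: x=[0.3784] v=[-0.5524]
Step 10: x=[0.4405] v=[0.2483]
First v>=0 after going negative at step 10, time=2.5000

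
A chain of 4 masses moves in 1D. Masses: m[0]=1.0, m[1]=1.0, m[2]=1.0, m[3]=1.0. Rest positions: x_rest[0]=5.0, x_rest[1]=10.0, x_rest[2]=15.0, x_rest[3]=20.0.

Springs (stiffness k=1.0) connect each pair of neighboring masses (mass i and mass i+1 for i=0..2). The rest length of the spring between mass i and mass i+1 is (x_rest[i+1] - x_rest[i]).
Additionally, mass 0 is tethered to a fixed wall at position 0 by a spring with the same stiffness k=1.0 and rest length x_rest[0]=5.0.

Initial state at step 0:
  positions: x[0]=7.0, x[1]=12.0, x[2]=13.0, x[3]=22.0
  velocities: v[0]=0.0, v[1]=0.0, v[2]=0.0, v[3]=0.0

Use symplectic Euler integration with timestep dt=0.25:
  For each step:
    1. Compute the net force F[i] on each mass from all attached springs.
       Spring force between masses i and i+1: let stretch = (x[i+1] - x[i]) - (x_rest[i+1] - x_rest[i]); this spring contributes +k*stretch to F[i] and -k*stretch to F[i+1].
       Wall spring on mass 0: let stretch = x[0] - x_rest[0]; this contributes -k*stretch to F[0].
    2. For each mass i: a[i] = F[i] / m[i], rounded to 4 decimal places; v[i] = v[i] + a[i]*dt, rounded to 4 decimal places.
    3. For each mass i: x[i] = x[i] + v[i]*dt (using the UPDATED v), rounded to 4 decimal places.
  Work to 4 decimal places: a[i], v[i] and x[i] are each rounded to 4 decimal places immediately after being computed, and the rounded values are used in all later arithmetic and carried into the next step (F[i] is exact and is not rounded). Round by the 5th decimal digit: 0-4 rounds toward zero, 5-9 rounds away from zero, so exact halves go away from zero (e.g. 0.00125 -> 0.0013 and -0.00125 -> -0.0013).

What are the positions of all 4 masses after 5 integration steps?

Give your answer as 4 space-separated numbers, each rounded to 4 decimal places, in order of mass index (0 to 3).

Answer: 5.2101 9.8343 17.6930 19.6593

Derivation:
Step 0: x=[7.0000 12.0000 13.0000 22.0000] v=[0.0000 0.0000 0.0000 0.0000]
Step 1: x=[6.8750 11.7500 13.5000 21.7500] v=[-0.5000 -1.0000 2.0000 -1.0000]
Step 2: x=[6.6250 11.3047 14.4063 21.2969] v=[-1.0000 -1.7813 3.6250 -1.8125]
Step 3: x=[6.2534 10.7608 15.5494 20.7256] v=[-1.4863 -2.1758 4.5723 -2.2852]
Step 4: x=[5.7727 10.2344 16.7167 20.1433] v=[-1.9228 -2.1055 4.6692 -2.3293]
Step 5: x=[5.2101 9.8343 17.6930 19.6593] v=[-2.2506 -1.6004 3.9053 -1.9360]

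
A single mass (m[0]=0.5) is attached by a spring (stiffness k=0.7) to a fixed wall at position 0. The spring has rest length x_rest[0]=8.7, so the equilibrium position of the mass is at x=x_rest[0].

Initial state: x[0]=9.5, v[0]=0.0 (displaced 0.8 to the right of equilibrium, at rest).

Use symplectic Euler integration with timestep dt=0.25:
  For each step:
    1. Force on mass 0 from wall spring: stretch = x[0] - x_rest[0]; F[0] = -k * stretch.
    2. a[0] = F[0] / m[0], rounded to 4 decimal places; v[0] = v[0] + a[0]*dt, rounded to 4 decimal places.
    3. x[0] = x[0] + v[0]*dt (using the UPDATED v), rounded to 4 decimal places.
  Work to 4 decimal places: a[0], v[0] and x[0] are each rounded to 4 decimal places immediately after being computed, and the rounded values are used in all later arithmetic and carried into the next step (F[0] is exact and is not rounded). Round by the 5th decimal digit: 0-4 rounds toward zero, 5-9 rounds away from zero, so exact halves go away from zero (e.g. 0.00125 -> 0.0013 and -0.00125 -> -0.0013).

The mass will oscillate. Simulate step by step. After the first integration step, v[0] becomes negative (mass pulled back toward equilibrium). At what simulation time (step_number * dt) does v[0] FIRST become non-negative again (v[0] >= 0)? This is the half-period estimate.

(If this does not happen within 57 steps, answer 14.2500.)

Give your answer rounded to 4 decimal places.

Answer: 2.7500

Derivation:
Step 0: x=[9.5000] v=[0.0000]
Step 1: x=[9.4300] v=[-0.2800]
Step 2: x=[9.2961] v=[-0.5355]
Step 3: x=[9.1101] v=[-0.7441]
Step 4: x=[8.8882] v=[-0.8876]
Step 5: x=[8.6498] v=[-0.9535]
Step 6: x=[8.4158] v=[-0.9359]
Step 7: x=[8.2067] v=[-0.8364]
Step 8: x=[8.0408] v=[-0.6638]
Step 9: x=[7.9325] v=[-0.4331]
Step 10: x=[7.8914] v=[-0.1645]
Step 11: x=[7.9210] v=[0.1185]
First v>=0 after going negative at step 11, time=2.7500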